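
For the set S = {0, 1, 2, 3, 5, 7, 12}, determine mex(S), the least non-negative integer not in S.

4

The values 0, 1, 2, 3 are all present; 4 is the first non-negative integer missing from the set.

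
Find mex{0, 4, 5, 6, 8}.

1

0 is in the set but 1 is not, so the mex is 1.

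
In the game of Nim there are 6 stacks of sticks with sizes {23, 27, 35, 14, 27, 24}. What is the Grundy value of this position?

Compute the nim-sum pairwise:
23 ⊕ 27 = 12
12 ⊕ 35 = 47
47 ⊕ 14 = 33
33 ⊕ 27 = 58
58 ⊕ 24 = 34

34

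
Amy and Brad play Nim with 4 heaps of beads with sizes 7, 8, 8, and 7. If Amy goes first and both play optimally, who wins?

Brad wins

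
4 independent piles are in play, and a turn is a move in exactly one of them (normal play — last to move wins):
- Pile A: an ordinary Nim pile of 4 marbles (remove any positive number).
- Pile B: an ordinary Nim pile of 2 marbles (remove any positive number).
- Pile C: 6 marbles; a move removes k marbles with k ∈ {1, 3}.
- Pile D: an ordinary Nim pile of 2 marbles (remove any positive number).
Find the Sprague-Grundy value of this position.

Pile A is a plain Nim pile of size 4, so its Grundy value is 4.
Pile B is a plain Nim pile of size 2, so its Grundy value is 2.
Grundy values for pile C (subtraction set {1, 3}):
g(0) = mex{} = 0
g(1) = mex{0} = 1
g(2) = mex{1} = 0
g(3) = mex{0} = 1
g(4) = mex{1} = 0
g(5) = mex{0} = 1
g(6) = mex{1} = 0
So g(6) = 0.
Pile D is a plain Nim pile of size 2, so its Grundy value is 2.
The value of a disjunctive sum is the nim-sum of the parts.
Combined value = 4 XOR 2 XOR 0 XOR 2 = 4.

4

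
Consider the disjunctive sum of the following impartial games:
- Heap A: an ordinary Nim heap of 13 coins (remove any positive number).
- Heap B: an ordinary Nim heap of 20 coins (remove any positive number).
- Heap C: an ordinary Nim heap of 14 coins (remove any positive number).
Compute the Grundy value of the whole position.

23

Heap A is a plain Nim heap of size 13, so its Grundy value is 13.
Heap B is a plain Nim heap of size 20, so its Grundy value is 20.
Heap C is a plain Nim heap of size 14, so its Grundy value is 14.
The value of a disjunctive sum is the nim-sum of the parts.
Combined value = 13 ⊕ 20 ⊕ 14 = 23.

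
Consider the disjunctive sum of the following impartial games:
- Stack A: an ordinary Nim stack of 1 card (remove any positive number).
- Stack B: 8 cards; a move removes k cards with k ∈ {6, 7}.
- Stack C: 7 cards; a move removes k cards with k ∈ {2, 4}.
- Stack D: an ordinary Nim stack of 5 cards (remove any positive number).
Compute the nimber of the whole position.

5

Stack A is a plain Nim stack of size 1, so its Grundy value is 1.
Build the Grundy sequence for stack B with g(k) = mex{g(k−s) : s ∈ {6, 7}, s ≤ k}:
g(0) = mex{} = 0
g(1) = mex{} = 0
g(2) = mex{} = 0
g(3) = mex{} = 0
g(4) = mex{} = 0
g(5) = mex{} = 0
g(6) = mex{0} = 1
g(7) = mex{0} = 1
g(8) = mex{0} = 1
So g(8) = 1.
Grundy values for stack C (subtraction set {2, 4}):
k:     0  1  2  3  4  5  6  7
g(k):  0  0  1  1  2  2  0  0
So g(7) = 0.
Stack D is a plain Nim stack of size 5, so its Grundy value is 5.
The value of a disjunctive sum is the nim-sum of the parts.
Combined value = 1 XOR 1 XOR 0 XOR 5 = 5.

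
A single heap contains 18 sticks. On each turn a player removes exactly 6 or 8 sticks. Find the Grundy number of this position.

Compute g(0), g(1), … for moves {6, 8}:
k:     0  1  2  3  4  5  6  7  8  9 10 11 12 13 14 15 16 17 18
g(k):  0  0  0  0  0  0  1  1  1  1  1  1  2  2  0  0  0  0  0
So g(18) = 0.

0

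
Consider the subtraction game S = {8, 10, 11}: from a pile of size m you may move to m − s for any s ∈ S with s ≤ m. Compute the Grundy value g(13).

1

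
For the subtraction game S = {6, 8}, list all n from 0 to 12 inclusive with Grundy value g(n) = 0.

0, 1, 2, 3, 4, 5

Compute g(0), g(1), … for moves {6, 8}:
g(0) = mex{} = 0
g(1) = mex{} = 0
g(2) = mex{} = 0
g(3) = mex{} = 0
g(4) = mex{} = 0
g(5) = mex{} = 0
g(6) = mex{0} = 1
g(7) = mex{0} = 1
g(8) = mex{0} = 1
g(9) = mex{0} = 1
g(10) = mex{0} = 1
g(11) = mex{0} = 1
g(12) = mex{0,1} = 2
The P-positions (g = 0) in 0..12 are 0, 1, 2, 3, 4, 5.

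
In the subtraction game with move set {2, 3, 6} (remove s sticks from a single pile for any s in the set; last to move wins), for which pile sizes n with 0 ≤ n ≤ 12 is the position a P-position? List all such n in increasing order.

Grundy values for subtraction set {2, 3, 6}:
k:     0  1  2  3  4  5  6  7  8  9 10 11 12
g(k):  0  0  1  1  2  0  3  1  2  0  0  1  1
The P-positions (g = 0) in 0..12 are 0, 1, 5, 9, 10.

0, 1, 5, 9, 10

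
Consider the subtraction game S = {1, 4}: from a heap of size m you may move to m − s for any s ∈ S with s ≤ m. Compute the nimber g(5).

0

Build the Grundy sequence with g(k) = mex{g(k−s) : s ∈ {1, 4}, s ≤ k}:
g(0) = mex{} = 0
g(1) = mex{0} = 1
g(2) = mex{1} = 0
g(3) = mex{0} = 1
g(4) = mex{0,1} = 2
g(5) = mex{1,2} = 0
So g(5) = 0.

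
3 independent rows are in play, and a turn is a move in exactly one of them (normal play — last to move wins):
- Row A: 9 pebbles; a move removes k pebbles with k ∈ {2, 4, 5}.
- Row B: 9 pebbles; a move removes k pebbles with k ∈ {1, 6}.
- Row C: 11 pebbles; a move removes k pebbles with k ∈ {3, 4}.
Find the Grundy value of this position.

Grundy values for row A (subtraction set {2, 4, 5}):
k:     0  1  2  3  4  5  6  7  8  9
g(k):  0  0  1  1  2  2  3  0  0  1
So g(9) = 1.
Build the Grundy sequence for row B with g(k) = mex{g(k−s) : s ∈ {1, 6}, s ≤ k}:
k:     0  1  2  3  4  5  6  7  8  9
g(k):  0  1  0  1  0  1  2  0  1  0
So g(9) = 0.
Build the Grundy sequence for row C with g(k) = mex{g(k−s) : s ∈ {3, 4}, s ≤ k}:
g(0) = mex{} = 0
g(1) = mex{} = 0
g(2) = mex{} = 0
g(3) = mex{0} = 1
g(4) = mex{0} = 1
g(5) = mex{0} = 1
g(6) = mex{0,1} = 2
g(7) = mex{1} = 0
g(8) = mex{1} = 0
g(9) = mex{1,2} = 0
g(10) = mex{0,2} = 1
g(11) = mex{0} = 1
So g(11) = 1.
By the Sprague-Grundy theorem, the Grundy value of a sum of independent games is the XOR of the component values.
Combined value = 1 XOR 0 XOR 1 = 0.

0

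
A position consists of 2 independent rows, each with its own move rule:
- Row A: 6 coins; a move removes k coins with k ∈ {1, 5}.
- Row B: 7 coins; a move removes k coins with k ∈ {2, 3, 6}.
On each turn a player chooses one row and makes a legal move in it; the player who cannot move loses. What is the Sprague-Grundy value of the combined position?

1

Grundy values for row A (subtraction set {1, 5}):
g(0) = mex{} = 0
g(1) = mex{0} = 1
g(2) = mex{1} = 0
g(3) = mex{0} = 1
g(4) = mex{1} = 0
g(5) = mex{0} = 1
g(6) = mex{1} = 0
So g(6) = 0.
For row B, compute g(0), g(1), … with moves {2, 3, 6}:
k:     0  1  2  3  4  5  6  7
g(k):  0  0  1  1  2  0  3  1
So g(7) = 1.
The value of a disjunctive sum is the nim-sum of the parts.
Combined value = 0 XOR 1 = 1.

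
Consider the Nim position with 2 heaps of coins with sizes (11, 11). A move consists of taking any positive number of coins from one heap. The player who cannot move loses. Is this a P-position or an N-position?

P-position

In binary:
  1011  (11)
  1011  (11)
  ----
  0000  (0)
The nim-sum is 0, so this is a P-position: the player to move is in a losing position under optimal play.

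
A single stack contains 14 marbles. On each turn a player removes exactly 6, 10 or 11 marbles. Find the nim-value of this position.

2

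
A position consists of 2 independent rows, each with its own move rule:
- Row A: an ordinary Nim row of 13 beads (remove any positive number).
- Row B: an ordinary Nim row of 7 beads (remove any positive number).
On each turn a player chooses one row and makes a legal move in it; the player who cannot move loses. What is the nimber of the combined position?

Row A is a plain Nim row of size 13, so its Grundy value is 13.
Row B is a plain Nim row of size 7, so its Grundy value is 7.
By the Sprague-Grundy theorem, the Grundy value of a sum of independent games is the XOR of the component values.
Combined value = 13 ⊕ 7 = 10.

10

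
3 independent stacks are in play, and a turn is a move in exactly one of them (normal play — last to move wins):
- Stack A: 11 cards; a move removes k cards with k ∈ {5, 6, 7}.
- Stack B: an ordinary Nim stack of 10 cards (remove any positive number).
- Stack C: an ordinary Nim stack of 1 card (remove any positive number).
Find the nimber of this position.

Grundy values for stack A (subtraction set {5, 6, 7}):
g(0) = mex{} = 0
g(1) = mex{} = 0
g(2) = mex{} = 0
g(3) = mex{} = 0
g(4) = mex{} = 0
g(5) = mex{0} = 1
g(6) = mex{0} = 1
g(7) = mex{0} = 1
g(8) = mex{0} = 1
g(9) = mex{0} = 1
g(10) = mex{0,1} = 2
g(11) = mex{0,1} = 2
So g(11) = 2.
Stack B is a plain Nim stack of size 10, so its Grundy value is 10.
Stack C is a plain Nim stack of size 1, so its Grundy value is 1.
By the Sprague-Grundy theorem, the Grundy value of a sum of independent games is the XOR of the component values.
Combined value = 2 ⊕ 10 ⊕ 1 = 9.

9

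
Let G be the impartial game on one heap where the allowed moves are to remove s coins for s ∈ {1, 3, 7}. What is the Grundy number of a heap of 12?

0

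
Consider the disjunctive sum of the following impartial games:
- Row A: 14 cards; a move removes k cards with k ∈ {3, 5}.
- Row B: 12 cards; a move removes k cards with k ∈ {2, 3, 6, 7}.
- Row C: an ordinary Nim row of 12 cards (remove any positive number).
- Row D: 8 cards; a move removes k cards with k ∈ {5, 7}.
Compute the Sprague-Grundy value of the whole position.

Grundy values for row A (subtraction set {3, 5}):
k:     0  1  2  3  4  5  6  7  8  9 10 11 12 13 14
g(k):  0  0  0  1  1  1  2  2  0  0  0  1  1  1  2
So g(14) = 2.
Grundy values for row B (subtraction set {2, 3, 6, 7}):
k:     0  1  2  3  4  5  6  7  8  9 10 11 12
g(k):  0  0  1  1  2  0  3  1  2  0  0  1  1
So g(12) = 1.
Row C is a plain Nim row of size 12, so its Grundy value is 12.
For row D, compute g(0), g(1), … with moves {5, 7}:
g(0) = mex{} = 0
g(1) = mex{} = 0
g(2) = mex{} = 0
g(3) = mex{} = 0
g(4) = mex{} = 0
g(5) = mex{0} = 1
g(6) = mex{0} = 1
g(7) = mex{0} = 1
g(8) = mex{0} = 1
So g(8) = 1.
The value of a disjunctive sum is the nim-sum of the parts.
Combined value = 2 XOR 1 XOR 12 XOR 1 = 14.

14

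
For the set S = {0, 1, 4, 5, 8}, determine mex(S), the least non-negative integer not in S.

The values 0, 1 are all present; 2 is the first non-negative integer missing from the set.

2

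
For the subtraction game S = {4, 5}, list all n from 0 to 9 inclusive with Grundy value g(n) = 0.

0, 1, 2, 3, 9

Build the Grundy sequence with g(k) = mex{g(k−s) : s ∈ {4, 5}, s ≤ k}:
k:     0  1  2  3  4  5  6  7  8  9
g(k):  0  0  0  0  1  1  1  1  2  0
The P-positions (g = 0) in 0..9 are 0, 1, 2, 3, 9.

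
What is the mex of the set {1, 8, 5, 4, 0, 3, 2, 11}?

The values 0, 1, 2, 3, 4, 5 are all present; 6 is the first non-negative integer missing from the set.

6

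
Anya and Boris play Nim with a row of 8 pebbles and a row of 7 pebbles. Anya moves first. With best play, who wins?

In binary:
  1000  (8)
  0111  (7)
  ----
  1111  (15)
The nim-sum is 15 ≠ 0, so this is an N-position: the player to move can win; Anya has a winning move.

Anya wins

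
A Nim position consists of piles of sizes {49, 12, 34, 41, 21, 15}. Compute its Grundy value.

44

Nim-sum: 49 ^ 12 ^ 34 ^ 41 ^ 21 ^ 15 = 44.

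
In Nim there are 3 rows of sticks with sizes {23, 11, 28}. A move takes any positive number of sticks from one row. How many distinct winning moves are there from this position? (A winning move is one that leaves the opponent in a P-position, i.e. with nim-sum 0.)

In binary:
  10111  (23)
  01011  (11)
  11100  (28)
  -----
  00000  (0)
The nim-sum is already 0, so every move leaves a nonzero nim-sum — there are no winning moves.

0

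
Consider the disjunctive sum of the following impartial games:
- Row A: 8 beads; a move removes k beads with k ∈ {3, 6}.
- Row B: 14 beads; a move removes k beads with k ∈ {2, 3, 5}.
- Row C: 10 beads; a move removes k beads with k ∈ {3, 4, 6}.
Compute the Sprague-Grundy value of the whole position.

For row A, compute g(0), g(1), … with moves {3, 6}:
k:     0  1  2  3  4  5  6  7  8
g(k):  0  0  0  1  1  1  2  2  2
So g(8) = 2.
For row B, compute g(0), g(1), … with moves {2, 3, 5}:
g(0) = mex{} = 0
g(1) = mex{} = 0
g(2) = mex{0} = 1
g(3) = mex{0} = 1
g(4) = mex{0,1} = 2
g(5) = mex{0,1} = 2
g(6) = mex{0,1,2} = 3
g(7) = mex{1,2} = 0
g(8) = mex{1,2,3} = 0
g(9) = mex{0,2,3} = 1
g(10) = mex{0,2} = 1
g(11) = mex{0,1,3} = 2
g(12) = mex{0,1} = 2
g(13) = mex{0,1,2} = 3
g(14) = mex{1,2} = 0
So g(14) = 0.
Build the Grundy sequence for row C with g(k) = mex{g(k−s) : s ∈ {3, 4, 6}, s ≤ k}:
k:     0  1  2  3  4  5  6  7  8  9 10
g(k):  0  0  0  1  1  1  2  2  2  0  0
So g(10) = 0.
The value of a disjunctive sum is the nim-sum of the parts.
Combined value = 2 ⊕ 0 ⊕ 0 = 2.

2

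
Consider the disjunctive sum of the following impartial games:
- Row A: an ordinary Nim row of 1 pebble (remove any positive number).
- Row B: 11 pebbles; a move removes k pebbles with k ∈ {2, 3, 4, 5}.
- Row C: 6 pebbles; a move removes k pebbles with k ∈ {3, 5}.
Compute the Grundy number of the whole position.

1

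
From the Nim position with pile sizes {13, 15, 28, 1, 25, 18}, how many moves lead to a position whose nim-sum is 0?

3

Nim-sum: 13 ^ 15 ^ 28 ^ 1 ^ 25 ^ 18 = 20.
The overall nim-sum is X = 20. A pile of size p has a winning move iff p XOR X < p (reduce it to p XOR X).
  13: 13 XOR 20 = 25 ≥ 13 — no move.
  15: 15 XOR 20 = 27 ≥ 15 — no move.
  28: 28 XOR 20 = 8 < 28 — winning move (to 8).
  1: 1 XOR 20 = 21 ≥ 1 — no move.
  25: 25 XOR 20 = 13 < 25 — winning move (to 13).
  18: 18 XOR 20 = 6 < 18 — winning move (to 6).
That gives 3 winning moves.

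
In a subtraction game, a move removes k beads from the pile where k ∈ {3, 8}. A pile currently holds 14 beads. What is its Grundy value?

Build the Grundy sequence with g(k) = mex{g(k−s) : s ∈ {3, 8}, s ≤ k}:
g(0) = mex{} = 0
g(1) = mex{} = 0
g(2) = mex{} = 0
g(3) = mex{0} = 1
g(4) = mex{0} = 1
g(5) = mex{0} = 1
g(6) = mex{1} = 0
g(7) = mex{1} = 0
g(8) = mex{0,1} = 2
g(9) = mex{0} = 1
g(10) = mex{0} = 1
g(11) = mex{1,2} = 0
g(12) = mex{1} = 0
g(13) = mex{1} = 0
g(14) = mex{0} = 1
So g(14) = 1.

1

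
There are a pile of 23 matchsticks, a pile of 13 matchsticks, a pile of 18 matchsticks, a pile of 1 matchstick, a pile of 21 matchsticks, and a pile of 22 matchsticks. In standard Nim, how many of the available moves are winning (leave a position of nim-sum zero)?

Write each in binary and XOR column by column:
  10111  (23)
  01101  (13)
  10010  (18)
  00001  (1)
  10101  (21)
  10110  (22)
  -----
  01010  (10)
The overall nim-sum is X = 10. A pile of size p has a winning move iff p XOR X < p (reduce it to p XOR X).
  23: 23 XOR 10 = 29 ≥ 23 — no move.
  13: 13 XOR 10 = 7 < 13 — winning move (to 7).
  18: 18 XOR 10 = 24 ≥ 18 — no move.
  1: 1 XOR 10 = 11 ≥ 1 — no move.
  21: 21 XOR 10 = 31 ≥ 21 — no move.
  22: 22 XOR 10 = 28 ≥ 22 — no move.
That gives 1 winning move.

1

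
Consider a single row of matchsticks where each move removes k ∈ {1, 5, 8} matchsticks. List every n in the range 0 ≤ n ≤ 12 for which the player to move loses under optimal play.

0, 2, 4, 6

Grundy values for subtraction set {1, 5, 8}:
g(0) = mex{} = 0
g(1) = mex{0} = 1
g(2) = mex{1} = 0
g(3) = mex{0} = 1
g(4) = mex{1} = 0
g(5) = mex{0} = 1
g(6) = mex{1} = 0
g(7) = mex{0} = 1
g(8) = mex{0,1} = 2
g(9) = mex{0,1,2} = 3
g(10) = mex{0,1,3} = 2
g(11) = mex{0,1,2} = 3
g(12) = mex{0,1,3} = 2
The P-positions (g = 0) in 0..12 are 0, 2, 4, 6.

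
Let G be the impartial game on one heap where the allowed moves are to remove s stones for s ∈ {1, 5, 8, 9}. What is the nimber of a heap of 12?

2

Build the Grundy sequence with g(k) = mex{g(k−s) : s ∈ {1, 5, 8, 9}, s ≤ k}:
g(0) = mex{} = 0
g(1) = mex{0} = 1
g(2) = mex{1} = 0
g(3) = mex{0} = 1
g(4) = mex{1} = 0
g(5) = mex{0} = 1
g(6) = mex{1} = 0
g(7) = mex{0} = 1
g(8) = mex{0,1} = 2
g(9) = mex{0,1,2} = 3
g(10) = mex{0,1,3} = 2
g(11) = mex{0,1,2} = 3
g(12) = mex{0,1,3} = 2
So g(12) = 2.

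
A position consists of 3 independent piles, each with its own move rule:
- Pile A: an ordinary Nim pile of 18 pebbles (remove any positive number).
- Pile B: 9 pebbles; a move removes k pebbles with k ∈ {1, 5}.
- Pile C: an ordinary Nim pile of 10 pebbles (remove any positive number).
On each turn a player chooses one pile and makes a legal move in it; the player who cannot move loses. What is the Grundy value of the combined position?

25

Pile A is a plain Nim pile of size 18, so its Grundy value is 18.
For pile B, compute g(0), g(1), … with moves {1, 5}:
k:     0  1  2  3  4  5  6  7  8  9
g(k):  0  1  0  1  0  1  0  1  0  1
So g(9) = 1.
Pile C is a plain Nim pile of size 10, so its Grundy value is 10.
The value of a disjunctive sum is the nim-sum of the parts.
Combined value = 18 ⊕ 1 ⊕ 10 = 25.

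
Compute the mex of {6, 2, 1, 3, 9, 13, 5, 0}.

4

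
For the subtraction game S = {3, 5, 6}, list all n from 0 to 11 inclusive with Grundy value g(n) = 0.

Grundy values for subtraction set {3, 5, 6}:
g(0) = mex{} = 0
g(1) = mex{} = 0
g(2) = mex{} = 0
g(3) = mex{0} = 1
g(4) = mex{0} = 1
g(5) = mex{0} = 1
g(6) = mex{0,1} = 2
g(7) = mex{0,1} = 2
g(8) = mex{0,1} = 2
g(9) = mex{1,2} = 0
g(10) = mex{1,2} = 0
g(11) = mex{1,2} = 0
The P-positions (g = 0) in 0..11 are 0, 1, 2, 9, 10, 11.

0, 1, 2, 9, 10, 11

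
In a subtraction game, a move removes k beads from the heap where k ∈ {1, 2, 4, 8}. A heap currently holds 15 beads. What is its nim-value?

0

Build the Grundy sequence with g(k) = mex{g(k−s) : s ∈ {1, 2, 4, 8}, s ≤ k}:
k:     0  1  2  3  4  5  6  7  8  9 10 11 12 13 14 15
g(k):  0  1  2  0  1  2  0  1  2  0  1  2  0  1  2  0
So g(15) = 0.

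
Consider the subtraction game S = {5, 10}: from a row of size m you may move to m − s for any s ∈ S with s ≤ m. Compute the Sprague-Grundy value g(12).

2

Grundy values for subtraction set {5, 10}:
g(0) = mex{} = 0
g(1) = mex{} = 0
g(2) = mex{} = 0
g(3) = mex{} = 0
g(4) = mex{} = 0
g(5) = mex{0} = 1
g(6) = mex{0} = 1
g(7) = mex{0} = 1
g(8) = mex{0} = 1
g(9) = mex{0} = 1
g(10) = mex{0,1} = 2
g(11) = mex{0,1} = 2
g(12) = mex{0,1} = 2
So g(12) = 2.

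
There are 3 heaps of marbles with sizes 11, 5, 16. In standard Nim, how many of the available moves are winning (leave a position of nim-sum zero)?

1

Compute the nim-sum pairwise:
11 ^ 5 = 14
14 ^ 16 = 30
The overall nim-sum is X = 30. A heap of size p has a winning move iff p XOR X < p (reduce it to p XOR X).
  11: 11 XOR 30 = 21 ≥ 11 — no move.
  5: 5 XOR 30 = 27 ≥ 5 — no move.
  16: 16 XOR 30 = 14 < 16 — winning move (to 14).
That gives 1 winning move.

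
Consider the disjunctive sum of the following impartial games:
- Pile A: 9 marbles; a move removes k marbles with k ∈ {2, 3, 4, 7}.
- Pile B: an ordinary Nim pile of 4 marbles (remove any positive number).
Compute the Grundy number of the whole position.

0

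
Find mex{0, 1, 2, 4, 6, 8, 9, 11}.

The values 0, 1, 2 are all present; 3 is the first non-negative integer missing from the set.

3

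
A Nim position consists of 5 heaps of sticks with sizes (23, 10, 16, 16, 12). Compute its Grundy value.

Nim-sum: 23 ⊕ 10 ⊕ 16 ⊕ 16 ⊕ 12 = 17.

17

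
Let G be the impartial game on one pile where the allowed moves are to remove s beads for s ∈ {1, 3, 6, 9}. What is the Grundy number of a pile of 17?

Compute g(0), g(1), … for moves {1, 3, 6, 9}:
k:     0  1  2  3  4  5  6  7  8  9 10 11 12 13 14 15 16 17
g(k):  0  1  0  1  0  1  2  3  2  3  2  3  0  1  0  1  0  1
So g(17) = 1.

1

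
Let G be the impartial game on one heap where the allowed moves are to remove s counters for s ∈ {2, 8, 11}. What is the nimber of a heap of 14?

0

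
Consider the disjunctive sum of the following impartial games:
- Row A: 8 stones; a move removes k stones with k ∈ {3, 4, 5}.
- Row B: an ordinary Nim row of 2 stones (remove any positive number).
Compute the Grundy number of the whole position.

For row A, compute g(0), g(1), … with moves {3, 4, 5}:
k:     0  1  2  3  4  5  6  7  8
g(k):  0  0  0  1  1  1  2  2  0
So g(8) = 0.
Row B is a plain Nim row of size 2, so its Grundy value is 2.
By the Sprague-Grundy theorem, the Grundy value of a sum of independent games is the XOR of the component values.
Combined value = 0 ⊕ 2 = 2.

2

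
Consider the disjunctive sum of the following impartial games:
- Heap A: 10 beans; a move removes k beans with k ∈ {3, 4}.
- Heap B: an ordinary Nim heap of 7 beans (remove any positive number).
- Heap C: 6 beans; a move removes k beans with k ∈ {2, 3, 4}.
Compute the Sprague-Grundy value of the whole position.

Grundy values for heap A (subtraction set {3, 4}):
g(0) = mex{} = 0
g(1) = mex{} = 0
g(2) = mex{} = 0
g(3) = mex{0} = 1
g(4) = mex{0} = 1
g(5) = mex{0} = 1
g(6) = mex{0,1} = 2
g(7) = mex{1} = 0
g(8) = mex{1} = 0
g(9) = mex{1,2} = 0
g(10) = mex{0,2} = 1
So g(10) = 1.
Heap B is a plain Nim heap of size 7, so its Grundy value is 7.
Build the Grundy sequence for heap C with g(k) = mex{g(k−s) : s ∈ {2, 3, 4}, s ≤ k}:
g(0) = mex{} = 0
g(1) = mex{} = 0
g(2) = mex{0} = 1
g(3) = mex{0} = 1
g(4) = mex{0,1} = 2
g(5) = mex{0,1} = 2
g(6) = mex{1,2} = 0
So g(6) = 0.
By the Sprague-Grundy theorem, the Grundy value of a sum of independent games is the XOR of the component values.
Combined value = 1 ⊕ 7 ⊕ 0 = 6.

6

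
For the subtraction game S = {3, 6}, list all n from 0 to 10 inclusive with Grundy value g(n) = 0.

Build the Grundy sequence with g(k) = mex{g(k−s) : s ∈ {3, 6}, s ≤ k}:
k:     0  1  2  3  4  5  6  7  8  9 10
g(k):  0  0  0  1  1  1  2  2  2  0  0
The P-positions (g = 0) in 0..10 are 0, 1, 2, 9, 10.

0, 1, 2, 9, 10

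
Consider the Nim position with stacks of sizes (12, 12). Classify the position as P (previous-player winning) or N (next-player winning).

P-position

Compute the nim-sum pairwise:
12 ⊕ 12 = 0
The nim-sum is 0, so this is a P-position: the player to move is in a losing position under optimal play.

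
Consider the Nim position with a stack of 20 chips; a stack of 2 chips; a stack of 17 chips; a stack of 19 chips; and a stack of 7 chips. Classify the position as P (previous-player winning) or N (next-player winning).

N-position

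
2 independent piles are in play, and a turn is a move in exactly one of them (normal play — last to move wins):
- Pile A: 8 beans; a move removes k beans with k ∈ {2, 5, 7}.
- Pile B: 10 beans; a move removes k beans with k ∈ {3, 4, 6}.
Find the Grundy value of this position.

2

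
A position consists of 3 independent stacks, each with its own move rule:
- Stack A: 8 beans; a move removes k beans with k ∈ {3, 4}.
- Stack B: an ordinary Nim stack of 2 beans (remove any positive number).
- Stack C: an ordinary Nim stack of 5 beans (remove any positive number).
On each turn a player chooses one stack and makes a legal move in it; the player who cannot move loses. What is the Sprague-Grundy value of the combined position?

For stack A, compute g(0), g(1), … with moves {3, 4}:
g(0) = mex{} = 0
g(1) = mex{} = 0
g(2) = mex{} = 0
g(3) = mex{0} = 1
g(4) = mex{0} = 1
g(5) = mex{0} = 1
g(6) = mex{0,1} = 2
g(7) = mex{1} = 0
g(8) = mex{1} = 0
So g(8) = 0.
Stack B is a plain Nim stack of size 2, so its Grundy value is 2.
Stack C is a plain Nim stack of size 5, so its Grundy value is 5.
By the Sprague-Grundy theorem, the Grundy value of a sum of independent games is the XOR of the component values.
Combined value = 0 ⊕ 2 ⊕ 5 = 7.

7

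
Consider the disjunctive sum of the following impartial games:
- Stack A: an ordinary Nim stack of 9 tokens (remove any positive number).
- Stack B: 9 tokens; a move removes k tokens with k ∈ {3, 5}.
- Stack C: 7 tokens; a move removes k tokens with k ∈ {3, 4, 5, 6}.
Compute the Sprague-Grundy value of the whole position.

Stack A is a plain Nim stack of size 9, so its Grundy value is 9.
For stack B, compute g(0), g(1), … with moves {3, 5}:
k:     0  1  2  3  4  5  6  7  8  9
g(k):  0  0  0  1  1  1  2  2  0  0
So g(9) = 0.
For stack C, compute g(0), g(1), … with moves {3, 4, 5, 6}:
g(0) = mex{} = 0
g(1) = mex{} = 0
g(2) = mex{} = 0
g(3) = mex{0} = 1
g(4) = mex{0} = 1
g(5) = mex{0} = 1
g(6) = mex{0,1} = 2
g(7) = mex{0,1} = 2
So g(7) = 2.
The value of a disjunctive sum is the nim-sum of the parts.
Combined value = 9 ⊕ 0 ⊕ 2 = 11.

11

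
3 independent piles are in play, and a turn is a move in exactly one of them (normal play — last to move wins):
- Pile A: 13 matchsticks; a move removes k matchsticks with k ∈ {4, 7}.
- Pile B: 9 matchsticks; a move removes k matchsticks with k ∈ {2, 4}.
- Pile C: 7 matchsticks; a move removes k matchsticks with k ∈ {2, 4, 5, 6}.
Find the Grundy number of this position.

Build the Grundy sequence for pile A with g(k) = mex{g(k−s) : s ∈ {4, 7}, s ≤ k}:
g(0) = mex{} = 0
g(1) = mex{} = 0
g(2) = mex{} = 0
g(3) = mex{} = 0
g(4) = mex{0} = 1
g(5) = mex{0} = 1
g(6) = mex{0} = 1
g(7) = mex{0} = 1
g(8) = mex{0,1} = 2
g(9) = mex{0,1} = 2
g(10) = mex{0,1} = 2
g(11) = mex{1} = 0
g(12) = mex{1,2} = 0
g(13) = mex{1,2} = 0
So g(13) = 0.
Grundy values for pile B (subtraction set {2, 4}):
g(0) = mex{} = 0
g(1) = mex{} = 0
g(2) = mex{0} = 1
g(3) = mex{0} = 1
g(4) = mex{0,1} = 2
g(5) = mex{0,1} = 2
g(6) = mex{1,2} = 0
g(7) = mex{1,2} = 0
g(8) = mex{0,2} = 1
g(9) = mex{0,2} = 1
So g(9) = 1.
Build the Grundy sequence for pile C with g(k) = mex{g(k−s) : s ∈ {2, 4, 5, 6}, s ≤ k}:
k:     0  1  2  3  4  5  6  7
g(k):  0  0  1  1  2  2  3  3
So g(7) = 3.
By the Sprague-Grundy theorem, the Grundy value of a sum of independent games is the XOR of the component values.
Combined value = 0 ⊕ 1 ⊕ 3 = 2.

2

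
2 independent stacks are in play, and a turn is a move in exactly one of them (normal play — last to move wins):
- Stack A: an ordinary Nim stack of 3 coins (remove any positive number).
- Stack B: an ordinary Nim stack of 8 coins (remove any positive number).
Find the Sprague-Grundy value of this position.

Stack A is a plain Nim stack of size 3, so its Grundy value is 3.
Stack B is a plain Nim stack of size 8, so its Grundy value is 8.
The value of a disjunctive sum is the nim-sum of the parts.
Combined value = 3 XOR 8 = 11.

11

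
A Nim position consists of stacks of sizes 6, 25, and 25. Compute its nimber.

Bitwise XOR of the heap sizes:
  00110  (6)
  11001  (25)
  11001  (25)
  -----
  00110  (6)

6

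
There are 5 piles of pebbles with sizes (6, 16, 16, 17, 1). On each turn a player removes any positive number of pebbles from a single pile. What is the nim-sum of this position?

Nim-sum: 6 ⊕ 16 ⊕ 16 ⊕ 17 ⊕ 1 = 22.

22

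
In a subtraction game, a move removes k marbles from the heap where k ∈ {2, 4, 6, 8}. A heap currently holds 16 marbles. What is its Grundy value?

3

Compute g(0), g(1), … for moves {2, 4, 6, 8}:
k:     0  1  2  3  4  5  6  7  8  9 10 11 12 13 14 15 16
g(k):  0  0  1  1  2  2  3  3  4  4  0  0  1  1  2  2  3
So g(16) = 3.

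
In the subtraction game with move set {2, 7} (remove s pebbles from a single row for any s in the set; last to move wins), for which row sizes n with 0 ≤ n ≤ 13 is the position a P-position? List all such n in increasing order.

0, 1, 4, 5, 9, 10, 13

Grundy values for subtraction set {2, 7}:
k:     0  1  2  3  4  5  6  7  8  9 10 11 12 13
g(k):  0  0  1  1  0  0  1  1  2  0  0  1  1  0
The P-positions (g = 0) in 0..13 are 0, 1, 4, 5, 9, 10, 13.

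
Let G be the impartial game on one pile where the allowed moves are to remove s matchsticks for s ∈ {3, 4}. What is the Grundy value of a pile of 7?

Build the Grundy sequence with g(k) = mex{g(k−s) : s ∈ {3, 4}, s ≤ k}:
k:     0  1  2  3  4  5  6  7
g(k):  0  0  0  1  1  1  2  0
So g(7) = 0.

0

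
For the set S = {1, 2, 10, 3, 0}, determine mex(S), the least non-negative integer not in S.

The values 0, 1, 2, 3 are all present; 4 is the first non-negative integer missing from the set.

4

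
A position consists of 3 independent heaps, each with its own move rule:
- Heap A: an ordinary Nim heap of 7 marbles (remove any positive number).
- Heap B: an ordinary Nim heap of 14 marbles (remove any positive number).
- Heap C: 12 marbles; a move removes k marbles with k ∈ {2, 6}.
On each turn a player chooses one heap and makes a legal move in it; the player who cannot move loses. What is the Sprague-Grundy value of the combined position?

9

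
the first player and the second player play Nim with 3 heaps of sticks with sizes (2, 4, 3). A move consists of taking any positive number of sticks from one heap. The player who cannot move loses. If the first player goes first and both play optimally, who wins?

the first player wins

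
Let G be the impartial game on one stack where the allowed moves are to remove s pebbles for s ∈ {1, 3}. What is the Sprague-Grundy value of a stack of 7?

Compute g(0), g(1), … for moves {1, 3}:
g(0) = mex{} = 0
g(1) = mex{0} = 1
g(2) = mex{1} = 0
g(3) = mex{0} = 1
g(4) = mex{1} = 0
g(5) = mex{0} = 1
g(6) = mex{1} = 0
g(7) = mex{0} = 1
So g(7) = 1.

1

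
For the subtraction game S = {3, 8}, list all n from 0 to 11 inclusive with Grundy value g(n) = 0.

Build the Grundy sequence with g(k) = mex{g(k−s) : s ∈ {3, 8}, s ≤ k}:
k:     0  1  2  3  4  5  6  7  8  9 10 11
g(k):  0  0  0  1  1  1  0  0  2  1  1  0
The P-positions (g = 0) in 0..11 are 0, 1, 2, 6, 7, 11.

0, 1, 2, 6, 7, 11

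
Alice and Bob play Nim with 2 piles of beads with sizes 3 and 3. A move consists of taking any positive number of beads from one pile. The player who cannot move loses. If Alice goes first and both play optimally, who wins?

Compute the nim-sum pairwise:
3 XOR 3 = 0
The nim-sum is 0, so this is a P-position: the player to move is in a losing position under optimal play; Alice is about to move from it and so loses — Bob wins.

Bob wins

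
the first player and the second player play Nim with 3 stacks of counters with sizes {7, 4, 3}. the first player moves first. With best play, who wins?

Compute the nim-sum pairwise:
7 XOR 4 = 3
3 XOR 3 = 0
The nim-sum is 0, so this is a P-position: the player to move is in a losing position under optimal play; the first player is about to move from it and so loses — the second player wins.

the second player wins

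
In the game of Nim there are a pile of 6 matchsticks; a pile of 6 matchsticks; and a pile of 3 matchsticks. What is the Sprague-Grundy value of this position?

3

In binary:
  110  (6)
  110  (6)
  011  (3)
  ---
  011  (3)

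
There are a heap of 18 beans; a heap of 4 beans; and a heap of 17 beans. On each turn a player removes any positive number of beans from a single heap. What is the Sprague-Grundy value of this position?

Compute the nim-sum pairwise:
18 XOR 4 = 22
22 XOR 17 = 7

7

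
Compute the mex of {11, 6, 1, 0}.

The values 0, 1 are all present; 2 is the first non-negative integer missing from the set.

2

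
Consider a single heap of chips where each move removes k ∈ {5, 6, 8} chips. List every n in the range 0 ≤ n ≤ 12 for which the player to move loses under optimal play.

0, 1, 2, 3, 4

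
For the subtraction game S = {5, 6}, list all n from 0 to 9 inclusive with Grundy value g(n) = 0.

Build the Grundy sequence with g(k) = mex{g(k−s) : s ∈ {5, 6}, s ≤ k}:
k:     0  1  2  3  4  5  6  7  8  9
g(k):  0  0  0  0  0  1  1  1  1  1
The P-positions (g = 0) in 0..9 are 0, 1, 2, 3, 4.

0, 1, 2, 3, 4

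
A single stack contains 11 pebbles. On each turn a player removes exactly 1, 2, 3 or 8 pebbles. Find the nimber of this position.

Grundy values for subtraction set {1, 2, 3, 8}:
g(0) = mex{} = 0
g(1) = mex{0} = 1
g(2) = mex{0,1} = 2
g(3) = mex{0,1,2} = 3
g(4) = mex{1,2,3} = 0
g(5) = mex{0,2,3} = 1
g(6) = mex{0,1,3} = 2
g(7) = mex{0,1,2} = 3
g(8) = mex{0,1,2,3} = 4
g(9) = mex{1,2,3,4} = 0
g(10) = mex{0,2,3,4} = 1
g(11) = mex{0,1,3,4} = 2
So g(11) = 2.

2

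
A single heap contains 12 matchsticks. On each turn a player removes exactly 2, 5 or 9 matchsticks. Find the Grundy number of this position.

2

Grundy values for subtraction set {2, 5, 9}:
g(0) = mex{} = 0
g(1) = mex{} = 0
g(2) = mex{0} = 1
g(3) = mex{0} = 1
g(4) = mex{1} = 0
g(5) = mex{0,1} = 2
g(6) = mex{0} = 1
g(7) = mex{1,2} = 0
g(8) = mex{1} = 0
g(9) = mex{0} = 1
g(10) = mex{0,2} = 1
g(11) = mex{1} = 0
g(12) = mex{0,1} = 2
So g(12) = 2.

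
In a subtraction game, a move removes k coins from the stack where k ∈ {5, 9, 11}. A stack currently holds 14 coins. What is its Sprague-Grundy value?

2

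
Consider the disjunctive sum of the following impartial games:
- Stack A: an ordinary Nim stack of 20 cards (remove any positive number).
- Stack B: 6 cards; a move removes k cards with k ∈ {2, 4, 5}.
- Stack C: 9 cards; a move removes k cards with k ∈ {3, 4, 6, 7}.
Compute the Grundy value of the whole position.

Stack A is a plain Nim stack of size 20, so its Grundy value is 20.
For stack B, compute g(0), g(1), … with moves {2, 4, 5}:
g(0) = mex{} = 0
g(1) = mex{} = 0
g(2) = mex{0} = 1
g(3) = mex{0} = 1
g(4) = mex{0,1} = 2
g(5) = mex{0,1} = 2
g(6) = mex{0,1,2} = 3
So g(6) = 3.
Grundy values for stack C (subtraction set {3, 4, 6, 7}):
g(0) = mex{} = 0
g(1) = mex{} = 0
g(2) = mex{} = 0
g(3) = mex{0} = 1
g(4) = mex{0} = 1
g(5) = mex{0} = 1
g(6) = mex{0,1} = 2
g(7) = mex{0,1} = 2
g(8) = mex{0,1} = 2
g(9) = mex{0,1,2} = 3
So g(9) = 3.
The value of a disjunctive sum is the nim-sum of the parts.
Combined value = 20 ⊕ 3 ⊕ 3 = 20.

20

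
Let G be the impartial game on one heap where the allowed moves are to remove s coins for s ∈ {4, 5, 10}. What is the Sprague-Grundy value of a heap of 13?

Compute g(0), g(1), … for moves {4, 5, 10}:
k:     0  1  2  3  4  5  6  7  8  9 10 11 12 13
g(k):  0  0  0  0  1  1  1  1  2  0  2  2  3  1
So g(13) = 1.

1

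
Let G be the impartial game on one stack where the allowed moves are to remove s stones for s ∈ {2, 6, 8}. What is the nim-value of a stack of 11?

3

Compute g(0), g(1), … for moves {2, 6, 8}:
k:     0  1  2  3  4  5  6  7  8  9 10 11
g(k):  0  0  1  1  0  0  1  1  2  2  3  3
So g(11) = 3.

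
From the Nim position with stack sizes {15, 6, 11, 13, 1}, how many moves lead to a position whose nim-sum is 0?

Nim-sum: 15 ⊕ 6 ⊕ 11 ⊕ 13 ⊕ 1 = 14.
The overall nim-sum is X = 14. A stack of size p has a winning move iff p XOR X < p (reduce it to p XOR X).
  15: 15 XOR 14 = 1 < 15 — winning move (to 1).
  6: 6 XOR 14 = 8 ≥ 6 — no move.
  11: 11 XOR 14 = 5 < 11 — winning move (to 5).
  13: 13 XOR 14 = 3 < 13 — winning move (to 3).
  1: 1 XOR 14 = 15 ≥ 1 — no move.
That gives 3 winning moves.

3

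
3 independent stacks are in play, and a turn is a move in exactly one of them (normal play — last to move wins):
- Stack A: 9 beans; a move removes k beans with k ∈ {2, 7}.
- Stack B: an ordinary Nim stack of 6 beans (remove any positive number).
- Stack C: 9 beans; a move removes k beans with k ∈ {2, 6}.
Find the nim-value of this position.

Grundy values for stack A (subtraction set {2, 7}):
k:     0  1  2  3  4  5  6  7  8  9
g(k):  0  0  1  1  0  0  1  1  2  0
So g(9) = 0.
Stack B is a plain Nim stack of size 6, so its Grundy value is 6.
Grundy values for stack C (subtraction set {2, 6}):
k:     0  1  2  3  4  5  6  7  8  9
g(k):  0  0  1  1  0  0  1  1  0  0
So g(9) = 0.
By the Sprague-Grundy theorem, the Grundy value of a sum of independent games is the XOR of the component values.
Combined value = 0 XOR 6 XOR 0 = 6.

6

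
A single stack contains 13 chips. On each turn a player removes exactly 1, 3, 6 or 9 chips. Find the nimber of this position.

1

Build the Grundy sequence with g(k) = mex{g(k−s) : s ∈ {1, 3, 6, 9}, s ≤ k}:
g(0) = mex{} = 0
g(1) = mex{0} = 1
g(2) = mex{1} = 0
g(3) = mex{0} = 1
g(4) = mex{1} = 0
g(5) = mex{0} = 1
g(6) = mex{0,1} = 2
g(7) = mex{0,1,2} = 3
g(8) = mex{0,1,3} = 2
g(9) = mex{0,1,2} = 3
g(10) = mex{0,1,3} = 2
g(11) = mex{0,1,2} = 3
g(12) = mex{1,2,3} = 0
g(13) = mex{0,2,3} = 1
So g(13) = 1.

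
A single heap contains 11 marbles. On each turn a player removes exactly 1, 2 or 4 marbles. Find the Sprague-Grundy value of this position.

Grundy values for subtraction set {1, 2, 4}:
k:     0  1  2  3  4  5  6  7  8  9 10 11
g(k):  0  1  2  0  1  2  0  1  2  0  1  2
So g(11) = 2.

2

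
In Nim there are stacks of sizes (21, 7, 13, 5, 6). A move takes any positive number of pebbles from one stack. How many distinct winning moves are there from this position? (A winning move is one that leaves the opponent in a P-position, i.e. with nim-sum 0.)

Bitwise XOR of the heap sizes:
  10101  (21)
  00111  (7)
  01101  (13)
  00101  (5)
  00110  (6)
  -----
  11100  (28)
The overall nim-sum is X = 28. A stack of size p has a winning move iff p XOR X < p (reduce it to p XOR X).
  21: 21 XOR 28 = 9 < 21 — winning move (to 9).
  7: 7 XOR 28 = 27 ≥ 7 — no move.
  13: 13 XOR 28 = 17 ≥ 13 — no move.
  5: 5 XOR 28 = 25 ≥ 5 — no move.
  6: 6 XOR 28 = 26 ≥ 6 — no move.
That gives 1 winning move.

1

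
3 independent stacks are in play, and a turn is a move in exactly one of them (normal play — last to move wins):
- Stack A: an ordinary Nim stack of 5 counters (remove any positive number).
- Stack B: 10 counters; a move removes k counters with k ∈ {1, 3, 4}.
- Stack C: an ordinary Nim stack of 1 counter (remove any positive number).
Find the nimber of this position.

Stack A is a plain Nim stack of size 5, so its Grundy value is 5.
Build the Grundy sequence for stack B with g(k) = mex{g(k−s) : s ∈ {1, 3, 4}, s ≤ k}:
g(0) = mex{} = 0
g(1) = mex{0} = 1
g(2) = mex{1} = 0
g(3) = mex{0} = 1
g(4) = mex{0,1} = 2
g(5) = mex{0,1,2} = 3
g(6) = mex{0,1,3} = 2
g(7) = mex{1,2} = 0
g(8) = mex{0,2,3} = 1
g(9) = mex{1,2,3} = 0
g(10) = mex{0,2} = 1
So g(10) = 1.
Stack C is a plain Nim stack of size 1, so its Grundy value is 1.
By the Sprague-Grundy theorem, the Grundy value of a sum of independent games is the XOR of the component values.
Combined value = 5 ⊕ 1 ⊕ 1 = 5.

5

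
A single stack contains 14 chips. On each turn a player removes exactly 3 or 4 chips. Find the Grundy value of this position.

0

Compute g(0), g(1), … for moves {3, 4}:
g(0) = mex{} = 0
g(1) = mex{} = 0
g(2) = mex{} = 0
g(3) = mex{0} = 1
g(4) = mex{0} = 1
g(5) = mex{0} = 1
g(6) = mex{0,1} = 2
g(7) = mex{1} = 0
g(8) = mex{1} = 0
g(9) = mex{1,2} = 0
g(10) = mex{0,2} = 1
g(11) = mex{0} = 1
g(12) = mex{0} = 1
g(13) = mex{0,1} = 2
g(14) = mex{1} = 0
So g(14) = 0.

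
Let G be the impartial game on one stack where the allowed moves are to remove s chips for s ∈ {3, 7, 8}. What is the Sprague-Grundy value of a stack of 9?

1

Compute g(0), g(1), … for moves {3, 7, 8}:
k:     0  1  2  3  4  5  6  7  8  9
g(k):  0  0  0  1  1  1  0  2  2  1
So g(9) = 1.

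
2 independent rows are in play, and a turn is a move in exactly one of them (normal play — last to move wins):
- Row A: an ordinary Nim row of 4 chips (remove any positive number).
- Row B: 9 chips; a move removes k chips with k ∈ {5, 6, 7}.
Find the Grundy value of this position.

5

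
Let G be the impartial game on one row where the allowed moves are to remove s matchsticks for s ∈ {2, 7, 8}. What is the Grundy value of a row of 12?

Compute g(0), g(1), … for moves {2, 7, 8}:
g(0) = mex{} = 0
g(1) = mex{} = 0
g(2) = mex{0} = 1
g(3) = mex{0} = 1
g(4) = mex{1} = 0
g(5) = mex{1} = 0
g(6) = mex{0} = 1
g(7) = mex{0} = 1
g(8) = mex{0,1} = 2
g(9) = mex{0,1} = 2
g(10) = mex{1,2} = 0
g(11) = mex{0,1,2} = 3
g(12) = mex{0} = 1
So g(12) = 1.

1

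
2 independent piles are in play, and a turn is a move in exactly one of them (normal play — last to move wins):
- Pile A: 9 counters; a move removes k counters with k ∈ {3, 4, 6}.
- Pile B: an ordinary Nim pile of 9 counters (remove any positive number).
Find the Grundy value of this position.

9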